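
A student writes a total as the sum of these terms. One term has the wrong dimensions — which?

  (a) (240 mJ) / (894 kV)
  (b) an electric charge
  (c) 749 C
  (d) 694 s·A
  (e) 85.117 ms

Work out the base dimensions of each:
  (a) [kg·m²·s⁻²] / [kg·m²·s⁻³·A⁻¹] = s·A
  (b) [electric charge] = s·A
  (c) C = s·A
  (d) A·s = s·A
  (e) s
All reduce to s·A except (e), which is s.

(e)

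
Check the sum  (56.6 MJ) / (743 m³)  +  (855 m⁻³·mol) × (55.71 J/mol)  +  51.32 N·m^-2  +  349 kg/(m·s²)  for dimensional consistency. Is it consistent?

Yes

In SI base units:
  (56.6 MJ) / (743 m³):  [kg·m²·s⁻²] / [m³] = kg·m⁻¹·s⁻²
  (855 m⁻³·mol) × (55.71 J/mol):  [m⁻³·mol] · [kg·m²·s⁻²·mol⁻¹] = kg·m⁻¹·s⁻²
  51.32 N·m^-2:  N·m⁻² = kg·m·s⁻²·m⁻² = kg·m⁻¹·s⁻²
  349 kg/(m·s²):  kg·m⁻¹·s⁻²
Every term reduces to kg·m⁻¹·s⁻².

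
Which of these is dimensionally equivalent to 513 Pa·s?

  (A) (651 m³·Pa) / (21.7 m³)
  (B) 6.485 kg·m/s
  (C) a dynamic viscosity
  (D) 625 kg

Reference: Pa·s = N·m⁻²·s = kg·m⁻¹·s⁻¹.
Each option:
  (A) [kg·m²·s⁻²] / [m³] = kg·m⁻¹·s⁻²
  (B) kg·m·s⁻¹
  (C) [dynamic viscosity] = kg·m⁻¹·s⁻¹  ← same
  (D) kg
Only (C) matches kg·m⁻¹·s⁻¹.

(C)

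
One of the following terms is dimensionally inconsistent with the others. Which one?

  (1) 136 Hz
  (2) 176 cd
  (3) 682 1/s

(2)

Dimensions:
  (1) Hz = s⁻¹
  (2) cd
  (3) s⁻¹
All reduce to s⁻¹ except (2), which is cd.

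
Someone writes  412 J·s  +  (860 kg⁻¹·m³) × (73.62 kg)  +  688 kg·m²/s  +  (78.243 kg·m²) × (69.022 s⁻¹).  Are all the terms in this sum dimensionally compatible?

Work out the base dimensions of each:
  412 J·s:  J·s = N·m·s = kg·m²·s⁻¹
  (860 kg⁻¹·m³) × (73.62 kg):  [kg⁻¹·m³] · [kg] = m³
  688 kg·m²/s:  kg·m²·s⁻¹
  (78.243 kg·m²) × (69.022 s⁻¹):  [kg·m²] · [s⁻¹] = kg·m²·s⁻¹
The terms do not share a single dimension (kg·m²·s⁻¹ vs m³).

No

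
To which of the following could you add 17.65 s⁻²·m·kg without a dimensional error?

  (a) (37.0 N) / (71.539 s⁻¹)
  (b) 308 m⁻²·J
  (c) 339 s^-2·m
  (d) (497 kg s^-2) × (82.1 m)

(d)

Reference: kg·m·s⁻².
Each option:
  (a) [kg·m·s⁻²] / [s⁻¹] = kg·m·s⁻¹
  (b) J·m⁻² = N·m·m⁻² = kg·s⁻²
  (c) m·s⁻²
  (d) [kg·s⁻²] · [m] = kg·m·s⁻²  ← same
Only (d) matches kg·m·s⁻².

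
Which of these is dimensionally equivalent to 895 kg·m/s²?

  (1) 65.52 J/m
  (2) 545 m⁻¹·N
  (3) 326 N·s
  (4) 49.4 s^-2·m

Reference: kg·m·s⁻².
Each option:
  (1) J·m⁻¹ = N·m·m⁻¹ = kg·m·s⁻²  ← same
  (2) N·m⁻¹ = kg·m·s⁻²·m⁻¹ = kg·s⁻²
  (3) N·s = kg·m·s⁻²·s = kg·m·s⁻¹
  (4) m·s⁻²
Only (1) matches kg·m·s⁻².

(1)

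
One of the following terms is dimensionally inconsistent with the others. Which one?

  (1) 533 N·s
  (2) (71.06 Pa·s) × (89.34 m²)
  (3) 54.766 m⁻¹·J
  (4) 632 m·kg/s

(3)

Work out the base dimensions of each:
  (1) N·s = kg·m·s⁻²·s = kg·m·s⁻¹
  (2) [kg·m⁻¹·s⁻¹] · [m²] = kg·m·s⁻¹
  (3) J·m⁻¹ = N·m·m⁻¹ = kg·m·s⁻²
  (4) kg·m·s⁻¹
All reduce to kg·m·s⁻¹ except (3), which is kg·m·s⁻².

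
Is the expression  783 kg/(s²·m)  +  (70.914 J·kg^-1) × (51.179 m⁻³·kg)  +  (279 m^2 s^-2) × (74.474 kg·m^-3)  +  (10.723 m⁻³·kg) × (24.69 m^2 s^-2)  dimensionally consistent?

Yes

Dimensions:
  783 kg/(s²·m):  kg·m⁻¹·s⁻²
  (70.914 J·kg^-1) × (51.179 m⁻³·kg):  [m²·s⁻²] · [kg·m⁻³] = kg·m⁻¹·s⁻²
  (279 m^2 s^-2) × (74.474 kg·m^-3):  [m²·s⁻²] · [kg·m⁻³] = kg·m⁻¹·s⁻²
  (10.723 m⁻³·kg) × (24.69 m^2 s^-2):  [kg·m⁻³] · [m²·s⁻²] = kg·m⁻¹·s⁻²
Every term reduces to kg·m⁻¹·s⁻².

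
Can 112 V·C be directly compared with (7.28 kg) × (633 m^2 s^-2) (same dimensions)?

Reduce each to base SI dimensions:
  112 V·C:  C·V = s·A·J·C⁻¹ = kg·m²·s⁻²
  (7.28 kg) × (633 m^2 s^-2):  [kg] · [m²·s⁻²] = kg·m²·s⁻²
Both are kg·m²·s⁻², so they have the same dimensions and can be added.

Yes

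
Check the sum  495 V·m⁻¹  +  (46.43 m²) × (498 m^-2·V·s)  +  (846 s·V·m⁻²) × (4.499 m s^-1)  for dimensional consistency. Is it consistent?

No

Expand each in SI base units:
  495 V·m⁻¹:  V·m⁻¹ = J·C⁻¹·m⁻¹ = kg·m·s⁻³·A⁻¹
  (46.43 m²) × (498 m^-2·V·s):  [m²] · [kg·s⁻²·A⁻¹] = kg·m²·s⁻²·A⁻¹
  (846 s·V·m⁻²) × (4.499 m s^-1):  [kg·s⁻²·A⁻¹] · [m·s⁻¹] = kg·m·s⁻³·A⁻¹
The terms do not share a single dimension (kg·m²·s⁻²·A⁻¹ vs kg·m·s⁻³·A⁻¹).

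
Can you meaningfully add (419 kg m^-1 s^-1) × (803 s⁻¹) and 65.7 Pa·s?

No

Work out the base dimensions of each:
  (419 kg m^-1 s^-1) × (803 s⁻¹):  [kg·m⁻¹·s⁻¹] · [s⁻¹] = kg·m⁻¹·s⁻²
  65.7 Pa·s:  Pa·s = N·m⁻²·s = kg·m⁻¹·s⁻¹
kg·m⁻¹·s⁻² ≠ kg·m⁻¹·s⁻¹, so they cannot be added.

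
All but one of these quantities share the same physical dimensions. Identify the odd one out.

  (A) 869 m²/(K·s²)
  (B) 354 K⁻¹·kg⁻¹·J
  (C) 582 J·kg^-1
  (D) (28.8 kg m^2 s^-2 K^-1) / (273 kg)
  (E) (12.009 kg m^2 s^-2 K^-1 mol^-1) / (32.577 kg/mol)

(C)

Reduce each to base SI dimensions:
  (A) m²·s⁻²·K⁻¹
  (B) J·kg⁻¹·K⁻¹ = N·m·kg⁻¹·K⁻¹ = m²·s⁻²·K⁻¹
  (C) J·kg⁻¹ = N·m·kg⁻¹ = m²·s⁻²
  (D) [kg·m²·s⁻²·K⁻¹] / [kg] = m²·s⁻²·K⁻¹
  (E) [kg·m²·s⁻²·K⁻¹·mol⁻¹] / [kg·mol⁻¹] = m²·s⁻²·K⁻¹
All reduce to m²·s⁻²·K⁻¹ except (C), which is m²·s⁻².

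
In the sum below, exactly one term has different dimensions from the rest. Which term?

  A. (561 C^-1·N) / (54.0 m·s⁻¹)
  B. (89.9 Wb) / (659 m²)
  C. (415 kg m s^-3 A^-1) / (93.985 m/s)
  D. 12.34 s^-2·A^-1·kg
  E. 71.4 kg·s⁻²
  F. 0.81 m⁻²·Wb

E.

Expand each in SI base units:
  A. [kg·m·s⁻³·A⁻¹] / [m·s⁻¹] = kg·s⁻²·A⁻¹
  B. [kg·m²·s⁻²·A⁻¹] / [m²] = kg·s⁻²·A⁻¹
  C. [kg·m·s⁻³·A⁻¹] / [m·s⁻¹] = kg·s⁻²·A⁻¹
  D. kg·s⁻²·A⁻¹
  E. kg·s⁻²
  F. Wb·m⁻² = V·s·m⁻² = kg·s⁻²·A⁻¹
All reduce to kg·s⁻²·A⁻¹ except E., which is kg·s⁻².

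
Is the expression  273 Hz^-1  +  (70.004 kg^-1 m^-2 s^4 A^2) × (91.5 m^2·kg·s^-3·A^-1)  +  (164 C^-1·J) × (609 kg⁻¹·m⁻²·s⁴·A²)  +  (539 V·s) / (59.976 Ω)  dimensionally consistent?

Reduce each to base SI dimensions:
  273 Hz^-1:  Hz⁻¹ = (s⁻¹)⁻¹ = s
  (70.004 kg^-1 m^-2 s^4 A^2) × (91.5 m^2·kg·s^-3·A^-1):  [kg⁻¹·m⁻²·s⁴·A²] · [kg·m²·s⁻³·A⁻¹] = s·A
  (164 C^-1·J) × (609 kg⁻¹·m⁻²·s⁴·A²):  [kg·m²·s⁻³·A⁻¹] · [kg⁻¹·m⁻²·s⁴·A²] = s·A
  (539 V·s) / (59.976 Ω):  [kg·m²·s⁻²·A⁻¹] / [kg·m²·s⁻³·A⁻²] = s·A
The terms do not share a single dimension (s vs s·A).

No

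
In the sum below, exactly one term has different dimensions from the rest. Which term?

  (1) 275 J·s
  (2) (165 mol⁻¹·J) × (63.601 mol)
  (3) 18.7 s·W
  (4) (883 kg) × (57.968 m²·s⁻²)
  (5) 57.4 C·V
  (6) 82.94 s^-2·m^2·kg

In SI base units:
  (1) J·s = N·m·s = kg·m²·s⁻¹
  (2) [kg·m²·s⁻²·mol⁻¹] · [mol] = kg·m²·s⁻²
  (3) W·s = J·s⁻¹·s = kg·m²·s⁻²
  (4) [kg] · [m²·s⁻²] = kg·m²·s⁻²
  (5) C·V = s·A·J·C⁻¹ = kg·m²·s⁻²
  (6) kg·m²·s⁻²
All reduce to kg·m²·s⁻² except (1), which is kg·m²·s⁻¹.

(1)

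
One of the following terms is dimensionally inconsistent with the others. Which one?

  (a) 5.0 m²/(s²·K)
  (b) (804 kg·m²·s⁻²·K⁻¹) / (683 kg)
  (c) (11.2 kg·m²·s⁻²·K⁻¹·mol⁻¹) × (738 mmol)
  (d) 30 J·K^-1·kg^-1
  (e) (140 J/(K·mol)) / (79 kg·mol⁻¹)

(c)

Dimensions:
  (a) m²·s⁻²·K⁻¹
  (b) [kg·m²·s⁻²·K⁻¹] / [kg] = m²·s⁻²·K⁻¹
  (c) [kg·m²·s⁻²·K⁻¹·mol⁻¹] · [mol] = kg·m²·s⁻²·K⁻¹
  (d) J·kg⁻¹·K⁻¹ = N·m·kg⁻¹·K⁻¹ = m²·s⁻²·K⁻¹
  (e) [kg·m²·s⁻²·K⁻¹·mol⁻¹] / [kg·mol⁻¹] = m²·s⁻²·K⁻¹
All reduce to m²·s⁻²·K⁻¹ except (c), which is kg·m²·s⁻²·K⁻¹.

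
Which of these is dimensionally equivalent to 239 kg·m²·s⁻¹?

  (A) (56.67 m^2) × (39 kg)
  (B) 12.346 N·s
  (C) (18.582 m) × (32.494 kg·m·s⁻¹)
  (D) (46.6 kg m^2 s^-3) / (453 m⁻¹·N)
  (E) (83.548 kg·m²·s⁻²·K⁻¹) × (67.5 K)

(C)

Reference: kg·m²·s⁻¹.
Each option:
  (A) [m²] · [kg] = kg·m²
  (B) N·s = kg·m·s⁻²·s = kg·m·s⁻¹
  (C) [m] · [kg·m·s⁻¹] = kg·m²·s⁻¹  ← same
  (D) [kg·m²·s⁻³] / [kg·s⁻²] = m²·s⁻¹
  (E) [kg·m²·s⁻²·K⁻¹] · [K] = kg·m²·s⁻²
Only (C) matches kg·m²·s⁻¹.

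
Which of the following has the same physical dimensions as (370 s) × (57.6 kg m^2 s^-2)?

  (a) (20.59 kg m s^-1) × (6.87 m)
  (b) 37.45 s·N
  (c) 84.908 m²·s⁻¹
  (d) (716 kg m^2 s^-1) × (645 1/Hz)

(a)

Reference: [s] · [kg·m²·s⁻²] = kg·m²·s⁻¹.
Each option:
  (a) [kg·m·s⁻¹] · [m] = kg·m²·s⁻¹  ← same
  (b) N·s = kg·m·s⁻²·s = kg·m·s⁻¹
  (c) m²·s⁻¹
  (d) [kg·m²·s⁻¹] · [s] = kg·m²
Only (a) matches kg·m²·s⁻¹.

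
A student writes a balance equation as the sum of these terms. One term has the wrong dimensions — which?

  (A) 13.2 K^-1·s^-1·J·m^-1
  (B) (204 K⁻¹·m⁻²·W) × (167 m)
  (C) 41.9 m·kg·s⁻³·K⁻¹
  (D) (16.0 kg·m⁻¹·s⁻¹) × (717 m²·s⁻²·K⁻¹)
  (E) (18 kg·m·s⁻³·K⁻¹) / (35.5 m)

Dimensions:
  (A) J·s⁻¹·m⁻¹·K⁻¹ = N·m·s⁻¹·m⁻¹·K⁻¹ = kg·m·s⁻³·K⁻¹
  (B) [kg·s⁻³·K⁻¹] · [m] = kg·m·s⁻³·K⁻¹
  (C) kg·m·s⁻³·K⁻¹
  (D) [kg·m⁻¹·s⁻¹] · [m²·s⁻²·K⁻¹] = kg·m·s⁻³·K⁻¹
  (E) [kg·m·s⁻³·K⁻¹] / [m] = kg·s⁻³·K⁻¹
All reduce to kg·m·s⁻³·K⁻¹ except (E), which is kg·s⁻³·K⁻¹.

(E)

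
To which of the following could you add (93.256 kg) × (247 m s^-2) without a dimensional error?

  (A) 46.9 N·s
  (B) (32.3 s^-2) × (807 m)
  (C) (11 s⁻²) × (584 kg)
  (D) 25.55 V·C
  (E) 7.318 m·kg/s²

Reference: [kg] · [m·s⁻²] = kg·m·s⁻².
Each option:
  (A) N·s = kg·m·s⁻²·s = kg·m·s⁻¹
  (B) [s⁻²] · [m] = m·s⁻²
  (C) [s⁻²] · [kg] = kg·s⁻²
  (D) C·V = s·A·J·C⁻¹ = kg·m²·s⁻²
  (E) kg·m·s⁻²  ← same
Only (E) matches kg·m·s⁻².

(E)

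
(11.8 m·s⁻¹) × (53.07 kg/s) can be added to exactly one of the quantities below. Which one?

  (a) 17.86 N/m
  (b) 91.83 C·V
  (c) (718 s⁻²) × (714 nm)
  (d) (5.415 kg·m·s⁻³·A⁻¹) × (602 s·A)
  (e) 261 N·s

(d)

Reference: [m·s⁻¹] · [kg·s⁻¹] = kg·m·s⁻².
Each option:
  (a) N·m⁻¹ = kg·m·s⁻²·m⁻¹ = kg·s⁻²
  (b) C·V = s·A·J·C⁻¹ = kg·m²·s⁻²
  (c) [s⁻²] · [m] = m·s⁻²
  (d) [kg·m·s⁻³·A⁻¹] · [s·A] = kg·m·s⁻²  ← same
  (e) N·s = kg·m·s⁻²·s = kg·m·s⁻¹
Only (d) matches kg·m·s⁻².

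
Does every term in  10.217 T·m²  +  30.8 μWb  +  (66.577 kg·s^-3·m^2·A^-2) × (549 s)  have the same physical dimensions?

No

Expand each in SI base units:
  10.217 T·m²:  T·m² = Wb·m⁻²·m² = kg·m²·s⁻²·A⁻¹
  30.8 μWb:  Wb = V·s = kg·m²·s⁻²·A⁻¹
  (66.577 kg·s^-3·m^2·A^-2) × (549 s):  [kg·m²·s⁻³·A⁻²] · [s] = kg·m²·s⁻²·A⁻²
The terms do not share a single dimension (kg·m²·s⁻²·A⁻² vs kg·m²·s⁻²·A⁻¹).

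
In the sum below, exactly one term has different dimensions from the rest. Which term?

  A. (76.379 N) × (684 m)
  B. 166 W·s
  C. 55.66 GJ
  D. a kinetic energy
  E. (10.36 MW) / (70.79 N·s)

E.

Reduce each to base SI dimensions:
  A. [kg·m·s⁻²] · [m] = kg·m²·s⁻²
  B. W·s = J·s⁻¹·s = kg·m²·s⁻²
  C. J = N·m = kg·m²·s⁻²
  D. [kinetic energy] = kg·m²·s⁻²
  E. [kg·m²·s⁻³] / [kg·m·s⁻¹] = m·s⁻²
All reduce to kg·m²·s⁻² except E., which is m·s⁻².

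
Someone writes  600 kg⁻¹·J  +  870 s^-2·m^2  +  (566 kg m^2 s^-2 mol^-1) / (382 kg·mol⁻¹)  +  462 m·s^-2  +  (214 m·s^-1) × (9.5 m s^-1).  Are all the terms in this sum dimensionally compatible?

No

In SI base units:
  600 kg⁻¹·J:  J·kg⁻¹ = N·m·kg⁻¹ = m²·s⁻²
  870 s^-2·m^2:  m²·s⁻²
  (566 kg m^2 s^-2 mol^-1) / (382 kg·mol⁻¹):  [kg·m²·s⁻²·mol⁻¹] / [kg·mol⁻¹] = m²·s⁻²
  462 m·s^-2:  m·s⁻²
  (214 m·s^-1) × (9.5 m s^-1):  [m·s⁻¹] · [m·s⁻¹] = m²·s⁻²
The terms do not share a single dimension (m²·s⁻² vs m·s⁻²).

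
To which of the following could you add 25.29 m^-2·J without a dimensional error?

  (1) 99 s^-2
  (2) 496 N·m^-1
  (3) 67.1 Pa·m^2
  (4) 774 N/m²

(2)

Reference: J·m⁻² = N·m·m⁻² = kg·s⁻².
Each option:
  (1) s⁻²
  (2) N·m⁻¹ = kg·m·s⁻²·m⁻¹ = kg·s⁻²  ← same
  (3) Pa·m² = N·m⁻²·m² = kg·m·s⁻²
  (4) N·m⁻² = kg·m·s⁻²·m⁻² = kg·m⁻¹·s⁻²
Only (2) matches kg·s⁻².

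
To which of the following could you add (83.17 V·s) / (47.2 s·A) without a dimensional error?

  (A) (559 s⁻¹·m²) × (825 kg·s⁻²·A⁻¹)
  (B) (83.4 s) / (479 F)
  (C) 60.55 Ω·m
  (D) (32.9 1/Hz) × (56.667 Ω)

(B)

Reference: [kg·m²·s⁻²·A⁻¹] / [s·A] = kg·m²·s⁻³·A⁻².
Each option:
  (A) [m²·s⁻¹] · [kg·s⁻²·A⁻¹] = kg·m²·s⁻³·A⁻¹
  (B) [s] / [kg⁻¹·m⁻²·s⁴·A²] = kg·m²·s⁻³·A⁻²  ← same
  (C) Ω·m = V·A⁻¹·m = kg·m³·s⁻³·A⁻²
  (D) [s] · [kg·m²·s⁻³·A⁻²] = kg·m²·s⁻²·A⁻²
Only (B) matches kg·m²·s⁻³·A⁻².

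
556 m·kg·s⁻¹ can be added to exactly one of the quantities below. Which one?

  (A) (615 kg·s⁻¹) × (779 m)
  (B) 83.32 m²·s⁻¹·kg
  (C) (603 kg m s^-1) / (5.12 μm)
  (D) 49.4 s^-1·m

Reference: kg·m·s⁻¹.
Each option:
  (A) [kg·s⁻¹] · [m] = kg·m·s⁻¹  ← same
  (B) kg·m²·s⁻¹
  (C) [kg·m·s⁻¹] / [m] = kg·s⁻¹
  (D) m·s⁻¹
Only (A) matches kg·m·s⁻¹.

(A)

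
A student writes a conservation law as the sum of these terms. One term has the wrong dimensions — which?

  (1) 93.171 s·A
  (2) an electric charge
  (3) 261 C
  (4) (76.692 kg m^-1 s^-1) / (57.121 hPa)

(4)

Expand each in SI base units:
  (1) A·s = s·A
  (2) [electric charge] = s·A
  (3) C = s·A
  (4) [kg·m⁻¹·s⁻¹] / [kg·m⁻¹·s⁻²] = s
All reduce to s·A except (4), which is s.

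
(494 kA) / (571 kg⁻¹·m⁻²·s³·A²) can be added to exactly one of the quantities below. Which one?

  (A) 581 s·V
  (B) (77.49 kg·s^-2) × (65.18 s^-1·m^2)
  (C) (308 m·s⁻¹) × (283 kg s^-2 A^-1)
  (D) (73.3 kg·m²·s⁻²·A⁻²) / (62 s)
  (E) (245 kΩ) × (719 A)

(E)

Reference: [A] / [kg⁻¹·m⁻²·s³·A²] = kg·m²·s⁻³·A⁻¹.
Each option:
  (A) V·s = J·C⁻¹·s = kg·m²·s⁻²·A⁻¹
  (B) [kg·s⁻²] · [m²·s⁻¹] = kg·m²·s⁻³
  (C) [m·s⁻¹] · [kg·s⁻²·A⁻¹] = kg·m·s⁻³·A⁻¹
  (D) [kg·m²·s⁻²·A⁻²] / [s] = kg·m²·s⁻³·A⁻²
  (E) [kg·m²·s⁻³·A⁻²] · [A] = kg·m²·s⁻³·A⁻¹  ← same
Only (E) matches kg·m²·s⁻³·A⁻¹.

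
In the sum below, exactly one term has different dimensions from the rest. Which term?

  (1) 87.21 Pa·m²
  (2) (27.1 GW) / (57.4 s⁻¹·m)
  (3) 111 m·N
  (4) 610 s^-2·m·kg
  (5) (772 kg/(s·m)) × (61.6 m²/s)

(3)

In SI base units:
  (1) Pa·m² = N·m⁻²·m² = kg·m·s⁻²
  (2) [kg·m²·s⁻³] / [m·s⁻¹] = kg·m·s⁻²
  (3) N·m = kg·m·s⁻²·m = kg·m²·s⁻²
  (4) kg·m·s⁻²
  (5) [kg·m⁻¹·s⁻¹] · [m²·s⁻¹] = kg·m·s⁻²
All reduce to kg·m·s⁻² except (3), which is kg·m²·s⁻².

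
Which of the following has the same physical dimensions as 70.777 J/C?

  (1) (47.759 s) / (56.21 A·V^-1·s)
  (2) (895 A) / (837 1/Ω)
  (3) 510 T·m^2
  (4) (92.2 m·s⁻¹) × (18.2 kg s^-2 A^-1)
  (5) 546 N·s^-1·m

(2)

Reference: J·C⁻¹ = N·m·(s·A)⁻¹ = kg·m²·s⁻³·A⁻¹.
Each option:
  (1) [s] / [kg⁻¹·m⁻²·s⁴·A²] = kg·m²·s⁻³·A⁻²
  (2) [A] / [kg⁻¹·m⁻²·s³·A²] = kg·m²·s⁻³·A⁻¹  ← same
  (3) T·m² = Wb·m⁻²·m² = kg·m²·s⁻²·A⁻¹
  (4) [m·s⁻¹] · [kg·s⁻²·A⁻¹] = kg·m·s⁻³·A⁻¹
  (5) N·m·s⁻¹ = kg·m·s⁻²·m·s⁻¹ = kg·m²·s⁻³
Only (2) matches kg·m²·s⁻³·A⁻¹.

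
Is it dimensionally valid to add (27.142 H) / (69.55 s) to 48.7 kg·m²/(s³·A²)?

Yes

Work out the base dimensions of each:
  (27.142 H) / (69.55 s):  [kg·m²·s⁻²·A⁻²] / [s] = kg·m²·s⁻³·A⁻²
  48.7 kg·m²/(s³·A²):  kg·m²·s⁻³·A⁻²
Both are kg·m²·s⁻³·A⁻², so they have the same dimensions and can be added.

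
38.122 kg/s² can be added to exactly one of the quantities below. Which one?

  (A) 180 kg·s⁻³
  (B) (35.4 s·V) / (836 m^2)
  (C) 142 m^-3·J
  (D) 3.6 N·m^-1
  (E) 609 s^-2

(D)

Reference: kg·s⁻².
Each option:
  (A) kg·s⁻³
  (B) [kg·m²·s⁻²·A⁻¹] / [m²] = kg·s⁻²·A⁻¹
  (C) J·m⁻³ = N·m·m⁻³ = kg·m⁻¹·s⁻²
  (D) N·m⁻¹ = kg·m·s⁻²·m⁻¹ = kg·s⁻²  ← same
  (E) s⁻²
Only (D) matches kg·s⁻².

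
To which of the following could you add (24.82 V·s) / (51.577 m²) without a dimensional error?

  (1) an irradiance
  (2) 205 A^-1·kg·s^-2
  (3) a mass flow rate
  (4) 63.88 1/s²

(2)

Reference: [kg·m²·s⁻²·A⁻¹] / [m²] = kg·s⁻²·A⁻¹.
Each option:
  (1) [irradiance] = kg·s⁻³
  (2) kg·s⁻²·A⁻¹  ← same
  (3) [mass flow rate] = kg·s⁻¹
  (4) s⁻²
Only (2) matches kg·s⁻²·A⁻¹.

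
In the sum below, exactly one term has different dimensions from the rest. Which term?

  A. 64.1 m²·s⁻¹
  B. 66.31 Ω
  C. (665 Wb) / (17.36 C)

Dimensions:
  A. m²·s⁻¹
  B. Ω = V·A⁻¹ = kg·m²·s⁻³·A⁻²
  C. [kg·m²·s⁻²·A⁻¹] / [s·A] = kg·m²·s⁻³·A⁻²
All reduce to kg·m²·s⁻³·A⁻² except A., which is m²·s⁻¹.

A.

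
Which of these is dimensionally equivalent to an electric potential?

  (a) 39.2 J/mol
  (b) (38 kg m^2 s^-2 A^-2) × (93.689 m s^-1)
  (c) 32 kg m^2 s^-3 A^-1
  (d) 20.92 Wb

(c)

Reference: [electric potential] = kg·m²·s⁻³·A⁻¹.
Each option:
  (a) J·mol⁻¹ = N·m·mol⁻¹ = kg·m²·s⁻²·mol⁻¹
  (b) [kg·m²·s⁻²·A⁻²] · [m·s⁻¹] = kg·m³·s⁻³·A⁻²
  (c) kg·m²·s⁻³·A⁻¹  ← same
  (d) Wb = V·s = kg·m²·s⁻²·A⁻¹
Only (c) matches kg·m²·s⁻³·A⁻¹.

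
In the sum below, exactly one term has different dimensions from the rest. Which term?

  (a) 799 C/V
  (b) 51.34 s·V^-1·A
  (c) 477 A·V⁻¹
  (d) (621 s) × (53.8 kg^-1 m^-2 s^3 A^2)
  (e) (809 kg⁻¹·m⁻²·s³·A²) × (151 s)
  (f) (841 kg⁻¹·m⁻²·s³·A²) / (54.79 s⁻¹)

In SI base units:
  (a) C·V⁻¹ = s·A·(J·C⁻¹)⁻¹ = kg⁻¹·m⁻²·s⁴·A²
  (b) A·s·V⁻¹ = A·s·(J·C⁻¹)⁻¹ = kg⁻¹·m⁻²·s⁴·A²
  (c) A·V⁻¹ = A·(J·C⁻¹)⁻¹ = kg⁻¹·m⁻²·s³·A²
  (d) [s] · [kg⁻¹·m⁻²·s³·A²] = kg⁻¹·m⁻²·s⁴·A²
  (e) [kg⁻¹·m⁻²·s³·A²] · [s] = kg⁻¹·m⁻²·s⁴·A²
  (f) [kg⁻¹·m⁻²·s³·A²] / [s⁻¹] = kg⁻¹·m⁻²·s⁴·A²
All reduce to kg⁻¹·m⁻²·s⁴·A² except (c), which is kg⁻¹·m⁻²·s³·A².

(c)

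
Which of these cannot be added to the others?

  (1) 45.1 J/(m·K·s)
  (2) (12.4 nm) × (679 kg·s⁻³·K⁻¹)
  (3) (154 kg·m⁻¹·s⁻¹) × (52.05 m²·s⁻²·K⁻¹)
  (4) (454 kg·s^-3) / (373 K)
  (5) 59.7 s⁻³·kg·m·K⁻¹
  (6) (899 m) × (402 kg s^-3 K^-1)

(4)

Expand each in SI base units:
  (1) J·s⁻¹·m⁻¹·K⁻¹ = N·m·s⁻¹·m⁻¹·K⁻¹ = kg·m·s⁻³·K⁻¹
  (2) [m] · [kg·s⁻³·K⁻¹] = kg·m·s⁻³·K⁻¹
  (3) [kg·m⁻¹·s⁻¹] · [m²·s⁻²·K⁻¹] = kg·m·s⁻³·K⁻¹
  (4) [kg·s⁻³] / [K] = kg·s⁻³·K⁻¹
  (5) kg·m·s⁻³·K⁻¹
  (6) [m] · [kg·s⁻³·K⁻¹] = kg·m·s⁻³·K⁻¹
All reduce to kg·m·s⁻³·K⁻¹ except (4), which is kg·s⁻³·K⁻¹.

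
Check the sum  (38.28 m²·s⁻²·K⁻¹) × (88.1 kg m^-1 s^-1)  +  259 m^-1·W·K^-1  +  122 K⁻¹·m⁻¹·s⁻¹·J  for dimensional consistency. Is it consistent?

In SI base units:
  (38.28 m²·s⁻²·K⁻¹) × (88.1 kg m^-1 s^-1):  [m²·s⁻²·K⁻¹] · [kg·m⁻¹·s⁻¹] = kg·m·s⁻³·K⁻¹
  259 m^-1·W·K^-1:  W·m⁻¹·K⁻¹ = J·s⁻¹·m⁻¹·K⁻¹ = kg·m·s⁻³·K⁻¹
  122 K⁻¹·m⁻¹·s⁻¹·J:  J·s⁻¹·m⁻¹·K⁻¹ = N·m·s⁻¹·m⁻¹·K⁻¹ = kg·m·s⁻³·K⁻¹
Every term reduces to kg·m·s⁻³·K⁻¹.

Yes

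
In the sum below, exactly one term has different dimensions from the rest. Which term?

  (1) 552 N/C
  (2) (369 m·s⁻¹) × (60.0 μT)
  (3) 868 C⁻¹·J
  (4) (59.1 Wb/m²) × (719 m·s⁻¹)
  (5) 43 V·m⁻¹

Work out the base dimensions of each:
  (1) N·C⁻¹ = kg·m·s⁻²·(s·A)⁻¹ = kg·m·s⁻³·A⁻¹
  (2) [m·s⁻¹] · [kg·s⁻²·A⁻¹] = kg·m·s⁻³·A⁻¹
  (3) J·C⁻¹ = N·m·(s·A)⁻¹ = kg·m²·s⁻³·A⁻¹
  (4) [kg·s⁻²·A⁻¹] · [m·s⁻¹] = kg·m·s⁻³·A⁻¹
  (5) V·m⁻¹ = J·C⁻¹·m⁻¹ = kg·m·s⁻³·A⁻¹
All reduce to kg·m·s⁻³·A⁻¹ except (3), which is kg·m²·s⁻³·A⁻¹.

(3)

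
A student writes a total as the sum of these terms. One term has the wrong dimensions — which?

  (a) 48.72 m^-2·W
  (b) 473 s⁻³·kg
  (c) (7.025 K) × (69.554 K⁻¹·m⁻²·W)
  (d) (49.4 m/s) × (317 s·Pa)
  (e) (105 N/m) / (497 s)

(d)

Expand each in SI base units:
  (a) W·m⁻² = J·s⁻¹·m⁻² = kg·s⁻³
  (b) kg·s⁻³
  (c) [K] · [kg·s⁻³·K⁻¹] = kg·s⁻³
  (d) [m·s⁻¹] · [kg·m⁻¹·s⁻¹] = kg·s⁻²
  (e) [kg·s⁻²] / [s] = kg·s⁻³
All reduce to kg·s⁻³ except (d), which is kg·s⁻².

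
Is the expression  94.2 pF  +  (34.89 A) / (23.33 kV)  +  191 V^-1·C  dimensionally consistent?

No

Expand each in SI base units:
  94.2 pF:  F = C·V⁻¹ = kg⁻¹·m⁻²·s⁴·A²
  (34.89 A) / (23.33 kV):  [A] / [kg·m²·s⁻³·A⁻¹] = kg⁻¹·m⁻²·s³·A²
  191 V^-1·C:  C·V⁻¹ = s·A·(J·C⁻¹)⁻¹ = kg⁻¹·m⁻²·s⁴·A²
The terms do not share a single dimension (kg⁻¹·m⁻²·s³·A² vs kg⁻¹·m⁻²·s⁴·A²).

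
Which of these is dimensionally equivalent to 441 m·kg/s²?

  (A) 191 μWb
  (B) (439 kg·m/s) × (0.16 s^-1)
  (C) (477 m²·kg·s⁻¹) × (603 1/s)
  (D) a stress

(B)

Reference: kg·m·s⁻².
Each option:
  (A) Wb = V·s = kg·m²·s⁻²·A⁻¹
  (B) [kg·m·s⁻¹] · [s⁻¹] = kg·m·s⁻²  ← same
  (C) [kg·m²·s⁻¹] · [s⁻¹] = kg·m²·s⁻²
  (D) [stress] = kg·m⁻¹·s⁻²
Only (B) matches kg·m·s⁻².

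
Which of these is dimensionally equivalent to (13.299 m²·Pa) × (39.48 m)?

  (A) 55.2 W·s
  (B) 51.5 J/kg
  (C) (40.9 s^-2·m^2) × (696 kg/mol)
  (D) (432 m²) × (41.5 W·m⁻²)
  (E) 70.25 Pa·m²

Reference: [kg·m·s⁻²] · [m] = kg·m²·s⁻².
Each option:
  (A) W·s = J·s⁻¹·s = kg·m²·s⁻²  ← same
  (B) J·kg⁻¹ = N·m·kg⁻¹ = m²·s⁻²
  (C) [m²·s⁻²] · [kg·mol⁻¹] = kg·m²·s⁻²·mol⁻¹
  (D) [m²] · [kg·s⁻³] = kg·m²·s⁻³
  (E) Pa·m² = N·m⁻²·m² = kg·m·s⁻²
Only (A) matches kg·m²·s⁻².

(A)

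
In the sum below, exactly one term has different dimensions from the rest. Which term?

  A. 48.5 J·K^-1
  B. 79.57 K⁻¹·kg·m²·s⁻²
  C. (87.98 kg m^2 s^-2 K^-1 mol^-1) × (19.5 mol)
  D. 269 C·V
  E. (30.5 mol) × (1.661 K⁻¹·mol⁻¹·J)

D.

Expand each in SI base units:
  A. J·K⁻¹ = N·m·K⁻¹ = kg·m²·s⁻²·K⁻¹
  B. kg·m²·s⁻²·K⁻¹
  C. [kg·m²·s⁻²·K⁻¹·mol⁻¹] · [mol] = kg·m²·s⁻²·K⁻¹
  D. C·V = s·A·J·C⁻¹ = kg·m²·s⁻²
  E. [mol] · [kg·m²·s⁻²·K⁻¹·mol⁻¹] = kg·m²·s⁻²·K⁻¹
All reduce to kg·m²·s⁻²·K⁻¹ except D., which is kg·m²·s⁻².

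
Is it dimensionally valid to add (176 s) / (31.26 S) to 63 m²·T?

No

In SI base units:
  (176 s) / (31.26 S):  [s] / [kg⁻¹·m⁻²·s³·A²] = kg·m²·s⁻²·A⁻²
  63 m²·T:  T·m² = Wb·m⁻²·m² = kg·m²·s⁻²·A⁻¹
kg·m²·s⁻²·A⁻² ≠ kg·m²·s⁻²·A⁻¹, so they cannot be added.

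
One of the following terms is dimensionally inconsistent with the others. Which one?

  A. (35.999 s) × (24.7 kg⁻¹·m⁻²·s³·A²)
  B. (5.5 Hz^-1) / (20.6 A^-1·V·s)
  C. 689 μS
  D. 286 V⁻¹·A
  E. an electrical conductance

Work out the base dimensions of each:
  A. [s] · [kg⁻¹·m⁻²·s³·A²] = kg⁻¹·m⁻²·s⁴·A²
  B. [s] / [kg·m²·s⁻²·A⁻²] = kg⁻¹·m⁻²·s³·A²
  C. S = Ω⁻¹ = kg⁻¹·m⁻²·s³·A²
  D. A·V⁻¹ = A·(J·C⁻¹)⁻¹ = kg⁻¹·m⁻²·s³·A²
  E. [electrical conductance] = kg⁻¹·m⁻²·s³·A²
All reduce to kg⁻¹·m⁻²·s³·A² except A., which is kg⁻¹·m⁻²·s⁴·A².

A.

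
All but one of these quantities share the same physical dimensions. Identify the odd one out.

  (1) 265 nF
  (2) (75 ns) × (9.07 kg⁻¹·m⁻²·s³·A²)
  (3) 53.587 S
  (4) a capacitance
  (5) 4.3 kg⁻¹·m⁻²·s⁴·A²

(3)

In SI base units:
  (1) F = C·V⁻¹ = kg⁻¹·m⁻²·s⁴·A²
  (2) [s] · [kg⁻¹·m⁻²·s³·A²] = kg⁻¹·m⁻²·s⁴·A²
  (3) S = Ω⁻¹ = kg⁻¹·m⁻²·s³·A²
  (4) [capacitance] = kg⁻¹·m⁻²·s⁴·A²
  (5) kg⁻¹·m⁻²·s⁴·A²
All reduce to kg⁻¹·m⁻²·s⁴·A² except (3), which is kg⁻¹·m⁻²·s³·A².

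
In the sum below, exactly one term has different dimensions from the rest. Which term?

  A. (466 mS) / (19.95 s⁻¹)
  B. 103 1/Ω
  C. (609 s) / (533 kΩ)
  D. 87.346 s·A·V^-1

Work out the base dimensions of each:
  A. [kg⁻¹·m⁻²·s³·A²] / [s⁻¹] = kg⁻¹·m⁻²·s⁴·A²
  B. Ω⁻¹ = (V·A⁻¹)⁻¹ = kg⁻¹·m⁻²·s³·A²
  C. [s] / [kg·m²·s⁻³·A⁻²] = kg⁻¹·m⁻²·s⁴·A²
  D. A·s·V⁻¹ = A·s·(J·C⁻¹)⁻¹ = kg⁻¹·m⁻²·s⁴·A²
All reduce to kg⁻¹·m⁻²·s⁴·A² except B., which is kg⁻¹·m⁻²·s³·A².

B.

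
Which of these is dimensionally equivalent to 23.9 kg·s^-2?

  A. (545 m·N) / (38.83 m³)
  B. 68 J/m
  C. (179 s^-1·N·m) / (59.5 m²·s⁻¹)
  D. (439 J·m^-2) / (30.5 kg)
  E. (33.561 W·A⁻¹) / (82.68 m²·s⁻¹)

Reference: kg·s⁻².
Each option:
  A. [kg·m²·s⁻²] / [m³] = kg·m⁻¹·s⁻²
  B. J·m⁻¹ = N·m·m⁻¹ = kg·m·s⁻²
  C. [kg·m²·s⁻³] / [m²·s⁻¹] = kg·s⁻²  ← same
  D. [kg·s⁻²] / [kg] = s⁻²
  E. [kg·m²·s⁻³·A⁻¹] / [m²·s⁻¹] = kg·s⁻²·A⁻¹
Only C. matches kg·s⁻².

C.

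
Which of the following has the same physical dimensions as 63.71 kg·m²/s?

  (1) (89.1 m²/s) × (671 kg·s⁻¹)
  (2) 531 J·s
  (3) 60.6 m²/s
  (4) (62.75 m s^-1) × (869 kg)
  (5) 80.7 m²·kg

(2)

Reference: kg·m²·s⁻¹.
Each option:
  (1) [m²·s⁻¹] · [kg·s⁻¹] = kg·m²·s⁻²
  (2) J·s = N·m·s = kg·m²·s⁻¹  ← same
  (3) m²·s⁻¹
  (4) [m·s⁻¹] · [kg] = kg·m·s⁻¹
  (5) kg·m²
Only (2) matches kg·m²·s⁻¹.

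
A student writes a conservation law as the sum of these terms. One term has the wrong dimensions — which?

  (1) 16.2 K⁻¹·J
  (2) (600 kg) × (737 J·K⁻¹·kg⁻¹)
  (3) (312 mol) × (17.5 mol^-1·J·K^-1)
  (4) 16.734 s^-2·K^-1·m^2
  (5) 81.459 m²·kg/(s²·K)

(4)

Reduce each to base SI dimensions:
  (1) J·K⁻¹ = N·m·K⁻¹ = kg·m²·s⁻²·K⁻¹
  (2) [kg] · [m²·s⁻²·K⁻¹] = kg·m²·s⁻²·K⁻¹
  (3) [mol] · [kg·m²·s⁻²·K⁻¹·mol⁻¹] = kg·m²·s⁻²·K⁻¹
  (4) m²·s⁻²·K⁻¹
  (5) kg·m²·s⁻²·K⁻¹
All reduce to kg·m²·s⁻²·K⁻¹ except (4), which is m²·s⁻²·K⁻¹.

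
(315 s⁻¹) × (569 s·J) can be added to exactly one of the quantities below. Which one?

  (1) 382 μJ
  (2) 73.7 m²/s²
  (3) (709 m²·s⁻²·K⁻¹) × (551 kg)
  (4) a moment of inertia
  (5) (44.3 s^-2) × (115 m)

(1)

Reference: [s⁻¹] · [kg·m²·s⁻¹] = kg·m²·s⁻².
Each option:
  (1) J = N·m = kg·m²·s⁻²  ← same
  (2) m²·s⁻²
  (3) [m²·s⁻²·K⁻¹] · [kg] = kg·m²·s⁻²·K⁻¹
  (4) [moment of inertia] = kg·m²
  (5) [s⁻²] · [m] = m·s⁻²
Only (1) matches kg·m²·s⁻².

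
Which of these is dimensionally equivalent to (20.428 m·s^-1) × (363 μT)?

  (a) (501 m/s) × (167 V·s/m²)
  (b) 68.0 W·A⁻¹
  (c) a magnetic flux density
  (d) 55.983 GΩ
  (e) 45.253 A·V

(a)

Reference: [m·s⁻¹] · [kg·s⁻²·A⁻¹] = kg·m·s⁻³·A⁻¹.
Each option:
  (a) [m·s⁻¹] · [kg·s⁻²·A⁻¹] = kg·m·s⁻³·A⁻¹  ← same
  (b) W·A⁻¹ = J·s⁻¹·A⁻¹ = kg·m²·s⁻³·A⁻¹
  (c) [magnetic flux density] = kg·s⁻²·A⁻¹
  (d) Ω = V·A⁻¹ = kg·m²·s⁻³·A⁻²
  (e) V·A = J·C⁻¹·A = kg·m²·s⁻³
Only (a) matches kg·m·s⁻³·A⁻¹.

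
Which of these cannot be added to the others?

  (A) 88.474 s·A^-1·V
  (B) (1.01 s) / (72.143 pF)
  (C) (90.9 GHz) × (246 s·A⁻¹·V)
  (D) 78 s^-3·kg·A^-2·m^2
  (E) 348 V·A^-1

(A)

Expand each in SI base units:
  (A) V·s·A⁻¹ = J·C⁻¹·s·A⁻¹ = kg·m²·s⁻²·A⁻²
  (B) [s] / [kg⁻¹·m⁻²·s⁴·A²] = kg·m²·s⁻³·A⁻²
  (C) [s⁻¹] · [kg·m²·s⁻²·A⁻²] = kg·m²·s⁻³·A⁻²
  (D) kg·m²·s⁻³·A⁻²
  (E) V·A⁻¹ = J·C⁻¹·A⁻¹ = kg·m²·s⁻³·A⁻²
All reduce to kg·m²·s⁻³·A⁻² except (A), which is kg·m²·s⁻²·A⁻².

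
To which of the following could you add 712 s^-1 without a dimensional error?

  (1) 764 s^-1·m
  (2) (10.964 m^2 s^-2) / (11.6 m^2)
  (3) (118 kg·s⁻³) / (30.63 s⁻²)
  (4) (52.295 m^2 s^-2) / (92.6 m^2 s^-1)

Reference: s⁻¹.
Each option:
  (1) m·s⁻¹
  (2) [m²·s⁻²] / [m²] = s⁻²
  (3) [kg·s⁻³] / [s⁻²] = kg·s⁻¹
  (4) [m²·s⁻²] / [m²·s⁻¹] = s⁻¹  ← same
Only (4) matches s⁻¹.

(4)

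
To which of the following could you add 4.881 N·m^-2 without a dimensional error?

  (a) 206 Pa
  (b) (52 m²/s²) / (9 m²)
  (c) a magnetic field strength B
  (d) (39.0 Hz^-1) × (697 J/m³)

Reference: N·m⁻² = kg·m·s⁻²·m⁻² = kg·m⁻¹·s⁻².
Each option:
  (a) Pa = N·m⁻² = kg·m⁻¹·s⁻²  ← same
  (b) [m²·s⁻²] / [m²] = s⁻²
  (c) [magnetic field strength B] = kg·s⁻²·A⁻¹
  (d) [s] · [kg·m⁻¹·s⁻²] = kg·m⁻¹·s⁻¹
Only (a) matches kg·m⁻¹·s⁻².

(a)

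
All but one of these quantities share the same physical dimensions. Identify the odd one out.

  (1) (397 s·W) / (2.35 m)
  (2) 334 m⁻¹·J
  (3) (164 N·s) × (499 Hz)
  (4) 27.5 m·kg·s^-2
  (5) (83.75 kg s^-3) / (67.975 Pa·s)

(5)

Work out the base dimensions of each:
  (1) [kg·m²·s⁻²] / [m] = kg·m·s⁻²
  (2) J·m⁻¹ = N·m·m⁻¹ = kg·m·s⁻²
  (3) [kg·m·s⁻¹] · [s⁻¹] = kg·m·s⁻²
  (4) kg·m·s⁻²
  (5) [kg·s⁻³] / [kg·m⁻¹·s⁻¹] = m·s⁻²
All reduce to kg·m·s⁻² except (5), which is m·s⁻².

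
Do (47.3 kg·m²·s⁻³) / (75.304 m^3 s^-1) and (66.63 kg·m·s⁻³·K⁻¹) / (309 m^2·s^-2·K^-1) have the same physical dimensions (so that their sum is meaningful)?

In SI base units:
  (47.3 kg·m²·s⁻³) / (75.304 m^3 s^-1):  [kg·m²·s⁻³] / [m³·s⁻¹] = kg·m⁻¹·s⁻²
  (66.63 kg·m·s⁻³·K⁻¹) / (309 m^2·s^-2·K^-1):  [kg·m·s⁻³·K⁻¹] / [m²·s⁻²·K⁻¹] = kg·m⁻¹·s⁻¹
kg·m⁻¹·s⁻² ≠ kg·m⁻¹·s⁻¹, so they cannot be added.

No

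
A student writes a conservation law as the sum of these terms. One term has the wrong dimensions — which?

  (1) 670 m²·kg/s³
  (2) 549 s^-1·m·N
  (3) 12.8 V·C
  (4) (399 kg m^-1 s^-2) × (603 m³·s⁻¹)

Expand each in SI base units:
  (1) kg·m²·s⁻³
  (2) N·m·s⁻¹ = kg·m·s⁻²·m·s⁻¹ = kg·m²·s⁻³
  (3) C·V = s·A·J·C⁻¹ = kg·m²·s⁻²
  (4) [kg·m⁻¹·s⁻²] · [m³·s⁻¹] = kg·m²·s⁻³
All reduce to kg·m²·s⁻³ except (3), which is kg·m²·s⁻².

(3)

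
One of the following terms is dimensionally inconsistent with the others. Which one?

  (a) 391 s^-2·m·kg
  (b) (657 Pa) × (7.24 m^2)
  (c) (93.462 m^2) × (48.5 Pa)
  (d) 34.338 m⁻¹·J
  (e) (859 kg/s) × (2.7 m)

Dimensions:
  (a) kg·m·s⁻²
  (b) [kg·m⁻¹·s⁻²] · [m²] = kg·m·s⁻²
  (c) [m²] · [kg·m⁻¹·s⁻²] = kg·m·s⁻²
  (d) J·m⁻¹ = N·m·m⁻¹ = kg·m·s⁻²
  (e) [kg·s⁻¹] · [m] = kg·m·s⁻¹
All reduce to kg·m·s⁻² except (e), which is kg·m·s⁻¹.

(e)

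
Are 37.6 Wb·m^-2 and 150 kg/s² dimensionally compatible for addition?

In SI base units:
  37.6 Wb·m^-2:  Wb·m⁻² = V·s·m⁻² = kg·s⁻²·A⁻¹
  150 kg/s²:  kg·s⁻²
kg·s⁻²·A⁻¹ ≠ kg·s⁻², so they cannot be added.

No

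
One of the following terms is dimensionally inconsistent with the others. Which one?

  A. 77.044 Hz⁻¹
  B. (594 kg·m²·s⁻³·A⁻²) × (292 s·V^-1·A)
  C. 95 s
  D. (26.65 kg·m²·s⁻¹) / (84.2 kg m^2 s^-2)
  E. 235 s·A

E.

Expand each in SI base units:
  A. Hz⁻¹ = (s⁻¹)⁻¹ = s
  B. [kg·m²·s⁻³·A⁻²] · [kg⁻¹·m⁻²·s⁴·A²] = s
  C. s
  D. [kg·m²·s⁻¹] / [kg·m²·s⁻²] = s
  E. A·s = s·A
All reduce to s except E., which is s·A.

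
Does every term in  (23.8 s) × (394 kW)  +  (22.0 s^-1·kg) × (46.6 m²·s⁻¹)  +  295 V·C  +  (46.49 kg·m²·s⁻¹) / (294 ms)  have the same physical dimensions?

Yes

Dimensions:
  (23.8 s) × (394 kW):  [s] · [kg·m²·s⁻³] = kg·m²·s⁻²
  (22.0 s^-1·kg) × (46.6 m²·s⁻¹):  [kg·s⁻¹] · [m²·s⁻¹] = kg·m²·s⁻²
  295 V·C:  C·V = s·A·J·C⁻¹ = kg·m²·s⁻²
  (46.49 kg·m²·s⁻¹) / (294 ms):  [kg·m²·s⁻¹] / [s] = kg·m²·s⁻²
Every term reduces to kg·m²·s⁻².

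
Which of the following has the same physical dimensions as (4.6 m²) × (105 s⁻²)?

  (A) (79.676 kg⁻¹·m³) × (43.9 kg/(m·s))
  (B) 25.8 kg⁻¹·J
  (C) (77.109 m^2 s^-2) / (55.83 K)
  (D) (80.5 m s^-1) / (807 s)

(B)

Reference: [m²] · [s⁻²] = m²·s⁻².
Each option:
  (A) [kg⁻¹·m³] · [kg·m⁻¹·s⁻¹] = m²·s⁻¹
  (B) J·kg⁻¹ = N·m·kg⁻¹ = m²·s⁻²  ← same
  (C) [m²·s⁻²] / [K] = m²·s⁻²·K⁻¹
  (D) [m·s⁻¹] / [s] = m·s⁻²
Only (B) matches m²·s⁻².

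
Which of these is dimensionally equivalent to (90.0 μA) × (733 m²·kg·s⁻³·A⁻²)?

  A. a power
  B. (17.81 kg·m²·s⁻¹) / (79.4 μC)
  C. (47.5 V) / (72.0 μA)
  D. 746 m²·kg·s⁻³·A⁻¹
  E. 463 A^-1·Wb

Reference: [A] · [kg·m²·s⁻³·A⁻²] = kg·m²·s⁻³·A⁻¹.
Each option:
  A. [power] = kg·m²·s⁻³
  B. [kg·m²·s⁻¹] / [s·A] = kg·m²·s⁻²·A⁻¹
  C. [kg·m²·s⁻³·A⁻¹] / [A] = kg·m²·s⁻³·A⁻²
  D. kg·m²·s⁻³·A⁻¹  ← same
  E. Wb·A⁻¹ = V·s·A⁻¹ = kg·m²·s⁻²·A⁻²
Only D. matches kg·m²·s⁻³·A⁻¹.

D.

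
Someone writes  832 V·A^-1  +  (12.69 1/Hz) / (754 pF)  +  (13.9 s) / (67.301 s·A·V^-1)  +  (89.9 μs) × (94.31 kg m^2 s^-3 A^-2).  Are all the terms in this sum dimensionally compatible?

In SI base units:
  832 V·A^-1:  V·A⁻¹ = J·C⁻¹·A⁻¹ = kg·m²·s⁻³·A⁻²
  (12.69 1/Hz) / (754 pF):  [s] / [kg⁻¹·m⁻²·s⁴·A²] = kg·m²·s⁻³·A⁻²
  (13.9 s) / (67.301 s·A·V^-1):  [s] / [kg⁻¹·m⁻²·s⁴·A²] = kg·m²·s⁻³·A⁻²
  (89.9 μs) × (94.31 kg m^2 s^-3 A^-2):  [s] · [kg·m²·s⁻³·A⁻²] = kg·m²·s⁻²·A⁻²
The terms do not share a single dimension (kg·m²·s⁻²·A⁻² vs kg·m²·s⁻³·A⁻²).

No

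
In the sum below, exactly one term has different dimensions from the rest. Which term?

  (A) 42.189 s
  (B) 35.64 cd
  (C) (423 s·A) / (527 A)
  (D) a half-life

Expand each in SI base units:
  (A) s
  (B) cd
  (C) [s·A] / [A] = s
  (D) [half-life] = s
All reduce to s except (B), which is cd.

(B)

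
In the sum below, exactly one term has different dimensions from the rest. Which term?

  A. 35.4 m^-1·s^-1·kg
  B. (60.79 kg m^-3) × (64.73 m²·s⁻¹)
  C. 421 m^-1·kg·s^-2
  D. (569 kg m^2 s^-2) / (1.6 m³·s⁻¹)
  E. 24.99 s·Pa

C.

Reduce each to base SI dimensions:
  A. kg·m⁻¹·s⁻¹
  B. [kg·m⁻³] · [m²·s⁻¹] = kg·m⁻¹·s⁻¹
  C. kg·m⁻¹·s⁻²
  D. [kg·m²·s⁻²] / [m³·s⁻¹] = kg·m⁻¹·s⁻¹
  E. Pa·s = N·m⁻²·s = kg·m⁻¹·s⁻¹
All reduce to kg·m⁻¹·s⁻¹ except C., which is kg·m⁻¹·s⁻².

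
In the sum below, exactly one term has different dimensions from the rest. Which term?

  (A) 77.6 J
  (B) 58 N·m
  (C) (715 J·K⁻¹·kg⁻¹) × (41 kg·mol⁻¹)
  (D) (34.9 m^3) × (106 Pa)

(C)

Work out the base dimensions of each:
  (A) J = N·m = kg·m²·s⁻²
  (B) N·m = kg·m·s⁻²·m = kg·m²·s⁻²
  (C) [m²·s⁻²·K⁻¹] · [kg·mol⁻¹] = kg·m²·s⁻²·K⁻¹·mol⁻¹
  (D) [m³] · [kg·m⁻¹·s⁻²] = kg·m²·s⁻²
All reduce to kg·m²·s⁻² except (C), which is kg·m²·s⁻²·K⁻¹·mol⁻¹.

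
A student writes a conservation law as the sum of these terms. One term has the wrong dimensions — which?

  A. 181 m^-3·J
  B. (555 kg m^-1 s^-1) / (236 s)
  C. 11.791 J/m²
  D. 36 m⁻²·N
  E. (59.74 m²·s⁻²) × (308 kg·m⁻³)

Expand each in SI base units:
  A. J·m⁻³ = N·m·m⁻³ = kg·m⁻¹·s⁻²
  B. [kg·m⁻¹·s⁻¹] / [s] = kg·m⁻¹·s⁻²
  C. J·m⁻² = N·m·m⁻² = kg·s⁻²
  D. N·m⁻² = kg·m·s⁻²·m⁻² = kg·m⁻¹·s⁻²
  E. [m²·s⁻²] · [kg·m⁻³] = kg·m⁻¹·s⁻²
All reduce to kg·m⁻¹·s⁻² except C., which is kg·s⁻².

C.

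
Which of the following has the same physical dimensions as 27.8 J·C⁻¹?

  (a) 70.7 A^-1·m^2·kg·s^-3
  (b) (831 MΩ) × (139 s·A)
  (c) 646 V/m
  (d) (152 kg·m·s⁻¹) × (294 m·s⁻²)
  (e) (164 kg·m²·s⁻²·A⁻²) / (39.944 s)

Reference: J·C⁻¹ = N·m·(s·A)⁻¹ = kg·m²·s⁻³·A⁻¹.
Each option:
  (a) kg·m²·s⁻³·A⁻¹  ← same
  (b) [kg·m²·s⁻³·A⁻²] · [s·A] = kg·m²·s⁻²·A⁻¹
  (c) V·m⁻¹ = J·C⁻¹·m⁻¹ = kg·m·s⁻³·A⁻¹
  (d) [kg·m·s⁻¹] · [m·s⁻²] = kg·m²·s⁻³
  (e) [kg·m²·s⁻²·A⁻²] / [s] = kg·m²·s⁻³·A⁻²
Only (a) matches kg·m²·s⁻³·A⁻¹.

(a)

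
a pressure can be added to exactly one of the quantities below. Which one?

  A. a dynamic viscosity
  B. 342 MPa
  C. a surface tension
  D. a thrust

Reference: [pressure] = kg·m⁻¹·s⁻².
Each option:
  A. [dynamic viscosity] = kg·m⁻¹·s⁻¹
  B. Pa = N·m⁻² = kg·m⁻¹·s⁻²  ← same
  C. [surface tension] = kg·s⁻²
  D. [thrust] = kg·m·s⁻²
Only B. matches kg·m⁻¹·s⁻².

B.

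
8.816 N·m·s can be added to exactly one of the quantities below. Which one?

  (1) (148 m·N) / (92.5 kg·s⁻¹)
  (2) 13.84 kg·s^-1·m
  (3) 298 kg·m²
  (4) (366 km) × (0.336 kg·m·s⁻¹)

Reference: N·m·s = kg·m·s⁻²·m·s = kg·m²·s⁻¹.
Each option:
  (1) [kg·m²·s⁻²] / [kg·s⁻¹] = m²·s⁻¹
  (2) kg·m·s⁻¹
  (3) kg·m²
  (4) [m] · [kg·m·s⁻¹] = kg·m²·s⁻¹  ← same
Only (4) matches kg·m²·s⁻¹.

(4)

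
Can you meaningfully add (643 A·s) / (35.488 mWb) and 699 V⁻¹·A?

Reduce each to base SI dimensions:
  (643 A·s) / (35.488 mWb):  [s·A] / [kg·m²·s⁻²·A⁻¹] = kg⁻¹·m⁻²·s³·A²
  699 V⁻¹·A:  A·V⁻¹ = A·(J·C⁻¹)⁻¹ = kg⁻¹·m⁻²·s³·A²
Both are kg⁻¹·m⁻²·s³·A², so they have the same dimensions and can be added.

Yes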